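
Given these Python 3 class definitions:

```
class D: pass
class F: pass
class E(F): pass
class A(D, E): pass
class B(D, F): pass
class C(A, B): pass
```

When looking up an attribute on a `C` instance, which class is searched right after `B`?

L[C] = C + merge(L[A], L[B], [A B])
  take A:  [A D E F object] + [B D F object] + [A B]
  take B:  [D E F object] + [B D F object] + [B]
  take D:  [D E F object] + [D F object]
  take E:  [E F object] + [F object]
  take F:  [F object] + [F object]
  take object:  [object] + [object]
MRO: C A B D E F object
B is at position 2; next is D.

D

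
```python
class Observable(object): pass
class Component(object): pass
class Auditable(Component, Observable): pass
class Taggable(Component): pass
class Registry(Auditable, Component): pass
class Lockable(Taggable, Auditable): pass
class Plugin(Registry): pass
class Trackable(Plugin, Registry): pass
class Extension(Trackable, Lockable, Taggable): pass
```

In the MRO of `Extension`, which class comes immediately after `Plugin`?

L[Extension] = Extension + merge(L[Trackable], L[Lockable], L[Taggable], [Trackable Lockable Taggable])
  take Trackable:  [Trackable Plugin Registry Auditable Component Observable object] + [Lockable Taggable Auditable Component Observable object] + [Taggable Component object] + [Trackable Lockable Taggable]
  take Plugin:  [Plugin Registry Auditable Component Observable object] + [Lockable Taggable Auditable Component Observable object] + [Taggable Component object] + [Lockable Taggable]
  take Registry:  [Registry Auditable Component Observable object] + [Lockable Taggable Auditable Component Observable object] + [Taggable Component object] + [Lockable Taggable]
  take Lockable:  [Auditable Component Observable object] + [Lockable Taggable Auditable Component Observable object] + [Taggable Component object] + [Lockable Taggable]
  take Taggable:  [Auditable Component Observable object] + [Taggable Auditable Component Observable object] + [Taggable Component object] + [Taggable]
  take Auditable:  [Auditable Component Observable object] + [Auditable Component Observable object] + [Component object]
  take Component:  [Component Observable object] + [Component Observable object] + [Component object]
  take Observable:  [Observable object] + [Observable object] + [object]
  take object:  [object] + [object] + [object]
MRO: Extension Trackable Plugin Registry Lockable Taggable Auditable Component Observable object
Plugin is at position 2; next is Registry.

Registry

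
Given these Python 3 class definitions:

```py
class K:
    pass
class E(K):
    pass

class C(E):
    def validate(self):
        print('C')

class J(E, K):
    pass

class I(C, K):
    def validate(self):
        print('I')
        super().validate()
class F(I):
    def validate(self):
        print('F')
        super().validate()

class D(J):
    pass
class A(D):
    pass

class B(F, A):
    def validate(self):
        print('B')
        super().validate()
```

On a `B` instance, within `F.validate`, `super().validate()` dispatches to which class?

I

L[B] = B + merge(L[F], L[A], [F A])
  take F:  [F I C E K object] + [A D J E K object] + [F A]
  take I:  [I C E K object] + [A D J E K object] + [A]
  take C:  [C E K object] + [A D J E K object] + [A]
  take A:  [E K object] + [A D J E K object] + [A]
  take D:  [E K object] + [D J E K object]
  take J:  [E K object] + [J E K object]
  take E:  [E K object] + [E K object]
  take K:  [K object] + [K object]
  take object:  [object] + [object]
MRO: B F I C A D J E K object
super() in F.validate on a B instance goes to the class after F in B's MRO: I.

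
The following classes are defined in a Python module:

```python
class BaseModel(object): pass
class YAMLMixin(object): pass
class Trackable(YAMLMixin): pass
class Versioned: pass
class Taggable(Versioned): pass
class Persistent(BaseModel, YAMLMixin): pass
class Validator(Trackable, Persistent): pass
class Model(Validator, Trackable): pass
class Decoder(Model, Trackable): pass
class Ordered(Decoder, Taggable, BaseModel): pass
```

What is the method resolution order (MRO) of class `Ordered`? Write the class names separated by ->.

L[Ordered] = Ordered + merge(L[Decoder], L[Taggable], L[BaseModel], [Decoder Taggable BaseModel])
  take Decoder:  [Decoder Model Validator Trackable Persistent BaseModel YAMLMixin object] + [Taggable Versioned object] + [BaseModel object] + [Decoder Taggable BaseModel]
  take Model:  [Model Validator Trackable Persistent BaseModel YAMLMixin object] + [Taggable Versioned object] + [BaseModel object] + [Taggable BaseModel]
  take Validator:  [Validator Trackable Persistent BaseModel YAMLMixin object] + [Taggable Versioned object] + [BaseModel object] + [Taggable BaseModel]
  take Trackable:  [Trackable Persistent BaseModel YAMLMixin object] + [Taggable Versioned object] + [BaseModel object] + [Taggable BaseModel]
  take Persistent:  [Persistent BaseModel YAMLMixin object] + [Taggable Versioned object] + [BaseModel object] + [Taggable BaseModel]
  take Taggable:  [BaseModel YAMLMixin object] + [Taggable Versioned object] + [BaseModel object] + [Taggable BaseModel]
  take BaseModel:  [BaseModel YAMLMixin object] + [Versioned object] + [BaseModel object] + [BaseModel]
  take YAMLMixin:  [YAMLMixin object] + [Versioned object] + [object]
  take Versioned:  [object] + [Versioned object] + [object]
  take object:  [object] + [object] + [object]

Ordered -> Decoder -> Model -> Validator -> Trackable -> Persistent -> Taggable -> BaseModel -> YAMLMixin -> Versioned -> object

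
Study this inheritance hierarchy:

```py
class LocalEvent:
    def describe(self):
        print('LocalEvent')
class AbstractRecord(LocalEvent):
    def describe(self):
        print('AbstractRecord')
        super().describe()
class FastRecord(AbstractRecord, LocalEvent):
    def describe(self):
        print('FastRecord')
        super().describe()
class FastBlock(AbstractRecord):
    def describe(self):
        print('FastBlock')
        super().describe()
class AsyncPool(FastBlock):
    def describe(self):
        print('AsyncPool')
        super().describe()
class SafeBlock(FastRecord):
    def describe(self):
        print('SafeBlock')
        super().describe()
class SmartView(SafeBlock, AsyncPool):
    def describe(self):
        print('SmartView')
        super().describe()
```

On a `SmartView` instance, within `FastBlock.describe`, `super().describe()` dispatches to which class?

L[SmartView] = SmartView + merge(L[SafeBlock], L[AsyncPool], [SafeBlock AsyncPool])
  take SafeBlock:  [SafeBlock FastRecord AbstractRecord LocalEvent object] + [AsyncPool FastBlock AbstractRecord LocalEvent object] + [SafeBlock AsyncPool]
  take FastRecord:  [FastRecord AbstractRecord LocalEvent object] + [AsyncPool FastBlock AbstractRecord LocalEvent object] + [AsyncPool]
  take AsyncPool:  [AbstractRecord LocalEvent object] + [AsyncPool FastBlock AbstractRecord LocalEvent object] + [AsyncPool]
  take FastBlock:  [AbstractRecord LocalEvent object] + [FastBlock AbstractRecord LocalEvent object]
  take AbstractRecord:  [AbstractRecord LocalEvent object] + [AbstractRecord LocalEvent object]
  take LocalEvent:  [LocalEvent object] + [LocalEvent object]
  take object:  [object] + [object]
MRO: SmartView SafeBlock FastRecord AsyncPool FastBlock AbstractRecord LocalEvent object
super() in FastBlock.describe on a SmartView instance goes to the class after FastBlock in SmartView's MRO: AbstractRecord.

AbstractRecord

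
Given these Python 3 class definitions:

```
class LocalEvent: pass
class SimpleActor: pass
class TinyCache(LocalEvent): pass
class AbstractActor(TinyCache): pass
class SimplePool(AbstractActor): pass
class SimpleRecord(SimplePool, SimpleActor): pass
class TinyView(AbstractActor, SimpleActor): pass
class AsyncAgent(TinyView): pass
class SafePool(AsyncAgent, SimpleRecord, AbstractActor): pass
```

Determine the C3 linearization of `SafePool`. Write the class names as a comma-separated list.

SafePool, AsyncAgent, TinyView, SimpleRecord, SimplePool, AbstractActor, TinyCache, LocalEvent, SimpleActor, object

L[SafePool] = SafePool + merge(L[AsyncAgent], L[SimpleRecord], L[AbstractActor], [AsyncAgent SimpleRecord AbstractActor])
  take AsyncAgent:  [AsyncAgent TinyView AbstractActor TinyCache LocalEvent SimpleActor object] + [SimpleRecord SimplePool AbstractActor TinyCache LocalEvent SimpleActor object] + [AbstractActor TinyCache LocalEvent object] + [AsyncAgent SimpleRecord AbstractActor]
  take TinyView:  [TinyView AbstractActor TinyCache LocalEvent SimpleActor object] + [SimpleRecord SimplePool AbstractActor TinyCache LocalEvent SimpleActor object] + [AbstractActor TinyCache LocalEvent object] + [SimpleRecord AbstractActor]
  take SimpleRecord:  [AbstractActor TinyCache LocalEvent SimpleActor object] + [SimpleRecord SimplePool AbstractActor TinyCache LocalEvent SimpleActor object] + [AbstractActor TinyCache LocalEvent object] + [SimpleRecord AbstractActor]
  take SimplePool:  [AbstractActor TinyCache LocalEvent SimpleActor object] + [SimplePool AbstractActor TinyCache LocalEvent SimpleActor object] + [AbstractActor TinyCache LocalEvent object] + [AbstractActor]
  take AbstractActor:  [AbstractActor TinyCache LocalEvent SimpleActor object] + [AbstractActor TinyCache LocalEvent SimpleActor object] + [AbstractActor TinyCache LocalEvent object] + [AbstractActor]
  take TinyCache:  [TinyCache LocalEvent SimpleActor object] + [TinyCache LocalEvent SimpleActor object] + [TinyCache LocalEvent object]
  take LocalEvent:  [LocalEvent SimpleActor object] + [LocalEvent SimpleActor object] + [LocalEvent object]
  take SimpleActor:  [SimpleActor object] + [SimpleActor object] + [object]
  take object:  [object] + [object] + [object]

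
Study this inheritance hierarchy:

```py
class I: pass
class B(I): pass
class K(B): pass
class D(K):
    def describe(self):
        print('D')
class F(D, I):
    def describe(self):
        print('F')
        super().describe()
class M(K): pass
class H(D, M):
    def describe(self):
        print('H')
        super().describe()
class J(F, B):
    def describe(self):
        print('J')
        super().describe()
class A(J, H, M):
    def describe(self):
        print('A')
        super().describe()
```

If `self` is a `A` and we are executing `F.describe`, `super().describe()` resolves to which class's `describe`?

H

L[A] = A + merge(L[J], L[H], L[M], [J H M])
  take J:  [J F D K B I object] + [H D M K B I object] + [M K B I object] + [J H M]
  take F:  [F D K B I object] + [H D M K B I object] + [M K B I object] + [H M]
  take H:  [D K B I object] + [H D M K B I object] + [M K B I object] + [H M]
  take D:  [D K B I object] + [D M K B I object] + [M K B I object] + [M]
  take M:  [K B I object] + [M K B I object] + [M K B I object] + [M]
  take K:  [K B I object] + [K B I object] + [K B I object]
  take B:  [B I object] + [B I object] + [B I object]
  take I:  [I object] + [I object] + [I object]
  take object:  [object] + [object] + [object]
MRO: A J F H D M K B I object
super() in F.describe on a A instance goes to the class after F in A's MRO: H.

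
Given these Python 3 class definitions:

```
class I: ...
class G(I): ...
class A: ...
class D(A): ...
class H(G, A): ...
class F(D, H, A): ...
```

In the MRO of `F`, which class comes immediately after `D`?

L[F] = F + merge(L[D], L[H], L[A], [D H A])
  take D:  [D A object] + [H G I A object] + [A object] + [D H A]
  take H:  [A object] + [H G I A object] + [A object] + [H A]
  take G:  [A object] + [G I A object] + [A object] + [A]
  take I:  [A object] + [I A object] + [A object] + [A]
  take A:  [A object] + [A object] + [A object] + [A]
  take object:  [object] + [object] + [object]
MRO: F D H G I A object
D is at position 1; next is H.

H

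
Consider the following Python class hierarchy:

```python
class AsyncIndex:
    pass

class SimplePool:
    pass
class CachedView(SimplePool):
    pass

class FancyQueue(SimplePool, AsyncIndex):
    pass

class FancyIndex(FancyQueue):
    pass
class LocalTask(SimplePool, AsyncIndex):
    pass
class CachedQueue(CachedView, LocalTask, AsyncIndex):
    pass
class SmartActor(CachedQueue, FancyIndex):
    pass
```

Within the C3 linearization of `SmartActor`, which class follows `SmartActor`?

CachedQueue

L[SmartActor] = SmartActor + merge(L[CachedQueue], L[FancyIndex], [CachedQueue FancyIndex])
  take CachedQueue:  [CachedQueue CachedView LocalTask SimplePool AsyncIndex object] + [FancyIndex FancyQueue SimplePool AsyncIndex object] + [CachedQueue FancyIndex]
  take CachedView:  [CachedView LocalTask SimplePool AsyncIndex object] + [FancyIndex FancyQueue SimplePool AsyncIndex object] + [FancyIndex]
  take LocalTask:  [LocalTask SimplePool AsyncIndex object] + [FancyIndex FancyQueue SimplePool AsyncIndex object] + [FancyIndex]
  take FancyIndex:  [SimplePool AsyncIndex object] + [FancyIndex FancyQueue SimplePool AsyncIndex object] + [FancyIndex]
  take FancyQueue:  [SimplePool AsyncIndex object] + [FancyQueue SimplePool AsyncIndex object]
  take SimplePool:  [SimplePool AsyncIndex object] + [SimplePool AsyncIndex object]
  take AsyncIndex:  [AsyncIndex object] + [AsyncIndex object]
  take object:  [object] + [object]
MRO: SmartActor CachedQueue CachedView LocalTask FancyIndex FancyQueue SimplePool AsyncIndex object
SmartActor is at position 0; next is CachedQueue.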